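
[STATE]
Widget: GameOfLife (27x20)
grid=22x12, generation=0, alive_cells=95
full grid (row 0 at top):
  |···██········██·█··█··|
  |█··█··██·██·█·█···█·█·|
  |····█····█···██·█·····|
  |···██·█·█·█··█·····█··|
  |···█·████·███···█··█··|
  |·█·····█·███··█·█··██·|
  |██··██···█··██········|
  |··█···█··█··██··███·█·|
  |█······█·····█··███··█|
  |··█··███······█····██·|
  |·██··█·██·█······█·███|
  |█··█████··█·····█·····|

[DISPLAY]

Gen: 0                     
···██········██·█··█··     
█··█··██·██·█·█···█·█·     
····█····█···██·█·····     
···██·█·█·█··█·····█··     
···█·████·███···█··█··     
·█·····█·███··█·█··██·     
██··██···█··██········     
··█···█··█··██··███·█·     
█······█·····█··███··█     
··█··███······█····██·     
·██··█·██·█······█·███     
█··█████··█·····█·····     
                           
                           
                           
                           
                           
                           
                           


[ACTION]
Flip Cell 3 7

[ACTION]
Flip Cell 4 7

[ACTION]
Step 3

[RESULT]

Gen: 3                     
···██····██··█·····█··     
··█··██··████·█·█·██··     
·····█··██·█···██·█·█·     
··█·····█···███·····█·     
··█···█·····█████···█·     
·······█····██······██     
·····█··██········█·██     
··█·█·█··█···██···█·█·     
·██·██·······██·█·█·█·     
····█····█···██·██·██·     
··████···██·······█··█     
····██·█···········██·     
                           
                           
                           
                           
                           
                           
                           


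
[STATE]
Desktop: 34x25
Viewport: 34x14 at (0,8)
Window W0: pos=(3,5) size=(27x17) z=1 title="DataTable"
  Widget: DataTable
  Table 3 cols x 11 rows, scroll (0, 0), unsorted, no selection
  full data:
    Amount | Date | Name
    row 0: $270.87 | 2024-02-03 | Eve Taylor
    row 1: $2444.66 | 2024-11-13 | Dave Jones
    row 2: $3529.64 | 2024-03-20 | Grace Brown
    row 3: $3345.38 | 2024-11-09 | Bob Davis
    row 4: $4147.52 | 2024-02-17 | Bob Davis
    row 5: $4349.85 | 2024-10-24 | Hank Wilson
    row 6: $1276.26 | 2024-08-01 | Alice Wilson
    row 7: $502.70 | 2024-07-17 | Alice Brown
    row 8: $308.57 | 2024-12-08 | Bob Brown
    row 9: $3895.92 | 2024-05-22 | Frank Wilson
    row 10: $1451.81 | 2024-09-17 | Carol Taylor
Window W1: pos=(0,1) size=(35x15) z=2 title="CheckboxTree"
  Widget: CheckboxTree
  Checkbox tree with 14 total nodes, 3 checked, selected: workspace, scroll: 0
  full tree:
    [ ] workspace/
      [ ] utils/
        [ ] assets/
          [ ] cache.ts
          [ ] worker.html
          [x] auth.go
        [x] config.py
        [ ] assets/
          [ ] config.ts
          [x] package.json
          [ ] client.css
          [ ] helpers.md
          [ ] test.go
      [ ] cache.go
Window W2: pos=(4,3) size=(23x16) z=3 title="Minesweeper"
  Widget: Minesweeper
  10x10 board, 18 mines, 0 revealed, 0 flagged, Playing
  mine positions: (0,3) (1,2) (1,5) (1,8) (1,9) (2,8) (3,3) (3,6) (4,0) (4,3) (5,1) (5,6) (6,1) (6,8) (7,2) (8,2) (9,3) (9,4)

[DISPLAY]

┃   ┃■■■■■■■■■■           ┃       
┃   ┃■■■■■■■■■■           ┃       
┃   ┃■■■■■■■■■■           ┃       
┃   ┃■■■■■■■■■■           ┃       
┃   ┃■■■■■■■■■■           ┃       
┃   ┃■■■■■■■■■■           ┃       
┃   ┃■■■■■■■■■■           ┃       
┗━━━┃■■■■■■■■■■           ┃━━━━━━━
   ┃┃                     ┃ce┃    
   ┃┃                     ┃ce┃    
   ┃┗━━━━━━━━━━━━━━━━━━━━━┛ B┃    
   ┃$3895.92│2024-05-22│Frank┃    
   ┃$1451.81│2024-09-17│Carol┃    
   ┗━━━━━━━━━━━━━━━━━━━━━━━━━┛    


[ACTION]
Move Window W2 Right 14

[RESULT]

┃       [ ]┃■■■■■■■■■■           ┃
┃       [x]┃■■■■■■■■■■           ┃
┃     [x] c┃■■■■■■■■■■           ┃
┃     [-] a┃■■■■■■■■■■           ┃
┃       [ ]┃■■■■■■■■■■           ┃
┃       [x]┃■■■■■■■■■■           ┃
┃       [ ]┃■■■■■■■■■■           ┃
┗━━━━━━━━━━┃■■■■■■■■■■           ┃
   ┃$1276.2┃                     ┃
   ┃$502.70┃                     ┃
   ┃$308.57┗━━━━━━━━━━━━━━━━━━━━━┛
   ┃$3895.92│2024-05-22│Frank┃    
   ┃$1451.81│2024-09-17│Carol┃    
   ┗━━━━━━━━━━━━━━━━━━━━━━━━━┛    


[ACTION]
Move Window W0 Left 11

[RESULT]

┃       [ ]┃■■■■■■■■■■           ┃
┃       [x]┃■■■■■■■■■■           ┃
┃     [x] c┃■■■■■■■■■■           ┃
┃     [-] a┃■■■■■■■■■■           ┃
┃       [ ]┃■■■■■■■■■■           ┃
┃       [x]┃■■■■■■■■■■           ┃
┃       [ ]┃■■■■■■■■■■           ┃
┗━━━━━━━━━━┃■■■■■■■■■■           ┃
┃$1276.26│2┃                     ┃
┃$502.70 │2┃                     ┃
┃$308.57 │2┗━━━━━━━━━━━━━━━━━━━━━┛
┃$3895.92│2024-05-22│Frank┃       
┃$1451.81│2024-09-17│Carol┃       
┗━━━━━━━━━━━━━━━━━━━━━━━━━┛       


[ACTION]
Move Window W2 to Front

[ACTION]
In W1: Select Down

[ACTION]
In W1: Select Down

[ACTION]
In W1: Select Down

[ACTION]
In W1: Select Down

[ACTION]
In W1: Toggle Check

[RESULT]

┃>      [x]┃■■■■■■■■■■           ┃
┃       [x]┃■■■■■■■■■■           ┃
┃     [x] c┃■■■■■■■■■■           ┃
┃     [-] a┃■■■■■■■■■■           ┃
┃       [ ]┃■■■■■■■■■■           ┃
┃       [x]┃■■■■■■■■■■           ┃
┃       [ ]┃■■■■■■■■■■           ┃
┗━━━━━━━━━━┃■■■■■■■■■■           ┃
┃$1276.26│2┃                     ┃
┃$502.70 │2┃                     ┃
┃$308.57 │2┗━━━━━━━━━━━━━━━━━━━━━┛
┃$3895.92│2024-05-22│Frank┃       
┃$1451.81│2024-09-17│Carol┃       
┗━━━━━━━━━━━━━━━━━━━━━━━━━┛       


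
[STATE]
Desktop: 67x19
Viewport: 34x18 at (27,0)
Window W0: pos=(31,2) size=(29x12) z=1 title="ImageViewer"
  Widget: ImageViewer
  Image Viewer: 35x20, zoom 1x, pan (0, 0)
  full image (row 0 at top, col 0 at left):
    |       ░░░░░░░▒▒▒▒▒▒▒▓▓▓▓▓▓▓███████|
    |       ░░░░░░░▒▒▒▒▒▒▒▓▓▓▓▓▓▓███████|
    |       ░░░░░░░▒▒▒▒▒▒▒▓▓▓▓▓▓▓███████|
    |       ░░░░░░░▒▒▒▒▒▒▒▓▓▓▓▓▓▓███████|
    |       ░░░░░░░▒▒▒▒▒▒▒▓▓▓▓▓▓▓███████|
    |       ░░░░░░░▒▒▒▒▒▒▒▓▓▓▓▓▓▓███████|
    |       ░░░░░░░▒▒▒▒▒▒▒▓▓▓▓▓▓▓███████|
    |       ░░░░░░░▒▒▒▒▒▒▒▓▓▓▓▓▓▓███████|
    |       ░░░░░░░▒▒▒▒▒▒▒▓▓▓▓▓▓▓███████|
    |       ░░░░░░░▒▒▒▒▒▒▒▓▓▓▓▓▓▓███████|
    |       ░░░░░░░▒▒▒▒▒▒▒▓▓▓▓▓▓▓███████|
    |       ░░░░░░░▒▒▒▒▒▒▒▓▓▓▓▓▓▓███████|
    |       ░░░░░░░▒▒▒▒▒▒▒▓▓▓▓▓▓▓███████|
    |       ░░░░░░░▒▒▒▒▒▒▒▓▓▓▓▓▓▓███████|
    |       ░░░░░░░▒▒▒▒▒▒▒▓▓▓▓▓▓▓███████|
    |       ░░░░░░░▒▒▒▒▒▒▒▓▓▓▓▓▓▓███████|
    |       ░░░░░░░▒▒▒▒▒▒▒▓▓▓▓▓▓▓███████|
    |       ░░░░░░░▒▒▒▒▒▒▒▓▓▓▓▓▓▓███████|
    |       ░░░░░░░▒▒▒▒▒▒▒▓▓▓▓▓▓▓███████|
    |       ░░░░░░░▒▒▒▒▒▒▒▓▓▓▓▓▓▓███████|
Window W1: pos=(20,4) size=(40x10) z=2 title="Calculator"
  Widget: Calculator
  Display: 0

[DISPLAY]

                                  
                                  
    ┏━━━━━━━━━━━━━━━━━━━━━━━━━━━┓ 
    ┃ ImageViewer               ┃ 
━━━━━━━━━━━━━━━━━━━━━━━━━━━━━━━━┓ 
lator                           ┃ 
────────────────────────────────┨ 
                               0┃ 
──┬───┬───┐                     ┃ 
8 │ 9 │ ÷ │                     ┃ 
──┼───┼───┤                     ┃ 
5 │ 6 │ × │                     ┃ 
──┴───┴───┘                     ┃ 
━━━━━━━━━━━━━━━━━━━━━━━━━━━━━━━━┛ 
                                  
                                  
                                  
                                  


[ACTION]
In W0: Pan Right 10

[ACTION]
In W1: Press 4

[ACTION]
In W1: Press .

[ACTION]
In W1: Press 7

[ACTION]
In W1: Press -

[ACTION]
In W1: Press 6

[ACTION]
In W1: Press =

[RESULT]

                                  
                                  
    ┏━━━━━━━━━━━━━━━━━━━━━━━━━━━┓ 
    ┃ ImageViewer               ┃ 
━━━━━━━━━━━━━━━━━━━━━━━━━━━━━━━━┓ 
lator                           ┃ 
────────────────────────────────┨ 
                            -1.3┃ 
──┬───┬───┐                     ┃ 
8 │ 9 │ ÷ │                     ┃ 
──┼───┼───┤                     ┃ 
5 │ 6 │ × │                     ┃ 
──┴───┴───┘                     ┃ 
━━━━━━━━━━━━━━━━━━━━━━━━━━━━━━━━┛ 
                                  
                                  
                                  
                                  


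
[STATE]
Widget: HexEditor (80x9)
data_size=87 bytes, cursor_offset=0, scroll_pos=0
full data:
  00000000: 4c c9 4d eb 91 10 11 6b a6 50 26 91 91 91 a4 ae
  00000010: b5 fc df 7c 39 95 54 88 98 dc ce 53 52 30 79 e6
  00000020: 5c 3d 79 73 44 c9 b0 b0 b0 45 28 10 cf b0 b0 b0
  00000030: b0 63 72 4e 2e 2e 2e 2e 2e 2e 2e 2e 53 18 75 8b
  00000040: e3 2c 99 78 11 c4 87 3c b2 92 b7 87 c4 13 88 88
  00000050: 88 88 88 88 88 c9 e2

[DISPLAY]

00000000  4C c9 4d eb 91 10 11 6b  a6 50 26 91 91 91 a4 ae  |L.M....k.P&.....|  
00000010  b5 fc df 7c 39 95 54 88  98 dc ce 53 52 30 79 e6  |...|9.T....SR0y.|  
00000020  5c 3d 79 73 44 c9 b0 b0  b0 45 28 10 cf b0 b0 b0  |\=ysD....E(.....|  
00000030  b0 63 72 4e 2e 2e 2e 2e  2e 2e 2e 2e 53 18 75 8b  |.crN........S.u.|  
00000040  e3 2c 99 78 11 c4 87 3c  b2 92 b7 87 c4 13 88 88  |.,.x...<........|  
00000050  88 88 88 88 88 c9 e2                              |.......         |  
                                                                                
                                                                                
                                                                                


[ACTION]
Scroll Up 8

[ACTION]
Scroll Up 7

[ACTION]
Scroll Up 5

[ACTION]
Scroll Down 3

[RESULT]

00000030  b0 63 72 4e 2e 2e 2e 2e  2e 2e 2e 2e 53 18 75 8b  |.crN........S.u.|  
00000040  e3 2c 99 78 11 c4 87 3c  b2 92 b7 87 c4 13 88 88  |.,.x...<........|  
00000050  88 88 88 88 88 c9 e2                              |.......         |  
                                                                                
                                                                                
                                                                                
                                                                                
                                                                                
                                                                                


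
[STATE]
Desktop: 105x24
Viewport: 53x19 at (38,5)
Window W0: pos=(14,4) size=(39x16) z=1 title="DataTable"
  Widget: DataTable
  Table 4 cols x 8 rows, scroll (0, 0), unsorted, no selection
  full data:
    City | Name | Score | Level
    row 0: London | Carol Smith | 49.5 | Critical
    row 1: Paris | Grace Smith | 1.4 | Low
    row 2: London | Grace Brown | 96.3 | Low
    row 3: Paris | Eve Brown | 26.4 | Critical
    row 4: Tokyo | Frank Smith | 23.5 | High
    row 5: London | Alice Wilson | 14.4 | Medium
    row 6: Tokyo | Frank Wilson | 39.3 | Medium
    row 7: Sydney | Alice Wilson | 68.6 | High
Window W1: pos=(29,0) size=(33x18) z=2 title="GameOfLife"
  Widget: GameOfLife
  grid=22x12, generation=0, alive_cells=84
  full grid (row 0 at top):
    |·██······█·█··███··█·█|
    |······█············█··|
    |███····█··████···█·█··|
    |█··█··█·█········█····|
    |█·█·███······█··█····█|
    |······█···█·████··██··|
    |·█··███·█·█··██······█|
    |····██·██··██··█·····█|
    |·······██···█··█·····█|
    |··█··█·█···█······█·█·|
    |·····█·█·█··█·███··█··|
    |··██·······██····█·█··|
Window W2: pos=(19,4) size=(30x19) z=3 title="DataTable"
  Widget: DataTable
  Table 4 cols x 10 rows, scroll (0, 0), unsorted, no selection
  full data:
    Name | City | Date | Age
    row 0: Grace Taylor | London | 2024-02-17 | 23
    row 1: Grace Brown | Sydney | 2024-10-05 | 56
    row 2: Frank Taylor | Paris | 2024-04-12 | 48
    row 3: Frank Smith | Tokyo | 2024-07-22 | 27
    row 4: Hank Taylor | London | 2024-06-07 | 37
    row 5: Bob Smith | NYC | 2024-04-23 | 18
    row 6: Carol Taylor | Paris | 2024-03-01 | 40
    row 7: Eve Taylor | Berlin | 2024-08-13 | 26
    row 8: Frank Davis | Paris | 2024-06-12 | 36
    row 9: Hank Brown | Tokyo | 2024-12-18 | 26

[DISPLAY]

          ┃█··         ┃                             
──────────┨█··         ┃                             
 │Date    ┃···         ┃                             
─┼────────┃··█         ┃                             
n│2024-02-┃█··         ┃                             
y│2024-10-┃··█         ┃                             
 │2024-04-┃··█         ┃                             
 │2024-07-┃··█         ┃                             
n│2024-06-┃·█·         ┃                             
 │2024-04-┃█··         ┃                             
 │2024-03-┃█··         ┃                             
n│2024-08-┃            ┃                             
 │2024-06-┃━━━━━━━━━━━━┛                             
 │2024-12-┃   ┃                                      
          ┃━━━┛                                      
          ┃                                          
          ┃                                          
━━━━━━━━━━┛                                          
                                                     


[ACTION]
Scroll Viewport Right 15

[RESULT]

         ┃                                           
         ┃                                           
         ┃                                           
         ┃                                           
         ┃                                           
         ┃                                           
         ┃                                           
         ┃                                           
         ┃                                           
         ┃                                           
         ┃                                           
         ┃                                           
━━━━━━━━━┛                                           
┃                                                    
┛                                                    
                                                     
                                                     
                                                     
                                                     


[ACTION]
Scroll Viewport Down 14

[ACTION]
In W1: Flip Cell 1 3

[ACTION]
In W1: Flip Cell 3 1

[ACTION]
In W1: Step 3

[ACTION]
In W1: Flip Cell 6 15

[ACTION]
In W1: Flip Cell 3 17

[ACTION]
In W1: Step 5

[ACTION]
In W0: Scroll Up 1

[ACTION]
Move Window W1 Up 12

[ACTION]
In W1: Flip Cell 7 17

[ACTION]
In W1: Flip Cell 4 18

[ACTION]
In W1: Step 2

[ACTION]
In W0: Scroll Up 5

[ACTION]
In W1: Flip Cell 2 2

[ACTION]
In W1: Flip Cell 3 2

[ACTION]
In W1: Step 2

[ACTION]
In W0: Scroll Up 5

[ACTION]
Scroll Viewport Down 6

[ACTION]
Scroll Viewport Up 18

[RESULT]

━━━━━━━━━┓                                           
         ┃                                           
─────────┨                                           
         ┃                                           
         ┃                                           
         ┃                                           
         ┃                                           
         ┃                                           
         ┃                                           
         ┃                                           
         ┃                                           
         ┃                                           
         ┃                                           
         ┃                                           
         ┃                                           
         ┃                                           
         ┃                                           
━━━━━━━━━┛                                           
┃                                                    


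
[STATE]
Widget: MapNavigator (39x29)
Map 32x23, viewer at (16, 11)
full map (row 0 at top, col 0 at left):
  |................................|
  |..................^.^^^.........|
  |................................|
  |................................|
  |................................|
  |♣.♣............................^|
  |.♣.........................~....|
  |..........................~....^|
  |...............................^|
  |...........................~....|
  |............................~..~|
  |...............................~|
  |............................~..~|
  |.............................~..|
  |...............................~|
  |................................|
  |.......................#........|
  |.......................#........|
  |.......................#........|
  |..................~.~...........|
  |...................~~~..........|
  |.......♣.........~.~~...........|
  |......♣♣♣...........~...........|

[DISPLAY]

                                       
                                       
                                       
   ................................    
   ..................^.^^^.........    
   ................................    
   ................................    
   ................................    
   ♣.♣............................^    
   .♣.........................~....    
   ..........................~....^    
   ...............................^    
   ...........................~....    
   ............................~..~    
   ................@..............~    
   ............................~..~    
   .............................~..    
   ...............................~    
   ................................    
   .......................#........    
   .......................#........    
   .......................#........    
   ..................~.~...........    
   ...................~~~..........    
   .......♣.........~.~~...........    
   ......♣♣♣...........~...........    
                                       
                                       
                                       


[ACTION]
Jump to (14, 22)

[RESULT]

     ...............................^  
     ...........................~....  
     ............................~..~  
     ...............................~  
     ............................~..~  
     .............................~..  
     ...............................~  
     ................................  
     .......................#........  
     .......................#........  
     .......................#........  
     ..................~.~...........  
     ...................~~~..........  
     .......♣.........~.~~...........  
     ......♣♣♣.....@.....~...........  
                                       
                                       
                                       
                                       
                                       
                                       
                                       
                                       
                                       
                                       
                                       
                                       
                                       
                                       


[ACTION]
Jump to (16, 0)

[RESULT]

                                       
                                       
                                       
                                       
                                       
                                       
                                       
                                       
                                       
                                       
                                       
                                       
                                       
                                       
   ................@...............    
   ..................^.^^^.........    
   ................................    
   ................................    
   ................................    
   ♣.♣............................^    
   .♣.........................~....    
   ..........................~....^    
   ...............................^    
   ...........................~....    
   ............................~..~    
   ...............................~    
   ............................~..~    
   .............................~..    
   ...............................~    


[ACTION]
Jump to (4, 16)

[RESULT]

               ........................
               ........................
               ........................
               ♣.♣.....................
               .♣......................
               ........................
               ........................
               ........................
               ........................
               ........................
               ........................
               ........................
               ........................
               ........................
               ....@..................#
               .......................#
               .......................#
               ..................~.~...
               ...................~~~..
               .......♣.........~.~~...
               ......♣♣♣...........~...
                                       
                                       
                                       
                                       
                                       
                                       
                                       
                                       


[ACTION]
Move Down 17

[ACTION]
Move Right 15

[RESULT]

...............................^       
...........................~....       
............................~..~       
...............................~       
............................~..~       
.............................~..       
...............................~       
................................       
.......................#........       
.......................#........       
.......................#........       
..................~.~...........       
...................~~~..........       
.......♣.........~.~~...........       
......♣♣♣..........@~...........       
                                       
                                       
                                       
                                       
                                       
                                       
                                       
                                       
                                       
                                       
                                       
                                       
                                       
                                       


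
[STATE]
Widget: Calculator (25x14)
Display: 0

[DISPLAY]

                        0
┌───┬───┬───┬───┐        
│ 7 │ 8 │ 9 │ ÷ │        
├───┼───┼───┼───┤        
│ 4 │ 5 │ 6 │ × │        
├───┼───┼───┼───┤        
│ 1 │ 2 │ 3 │ - │        
├───┼───┼───┼───┤        
│ 0 │ . │ = │ + │        
├───┼───┼───┼───┤        
│ C │ MC│ MR│ M+│        
└───┴───┴───┴───┘        
                         
                         


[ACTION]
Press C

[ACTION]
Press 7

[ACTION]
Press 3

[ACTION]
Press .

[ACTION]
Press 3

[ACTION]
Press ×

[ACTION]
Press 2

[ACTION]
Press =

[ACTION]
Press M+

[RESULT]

                    146.6
┌───┬───┬───┬───┐        
│ 7 │ 8 │ 9 │ ÷ │        
├───┼───┼───┼───┤        
│ 4 │ 5 │ 6 │ × │        
├───┼───┼───┼───┤        
│ 1 │ 2 │ 3 │ - │        
├───┼───┼───┼───┤        
│ 0 │ . │ = │ + │        
├───┼───┼───┼───┤        
│ C │ MC│ MR│ M+│        
└───┴───┴───┴───┘        
                         
                         


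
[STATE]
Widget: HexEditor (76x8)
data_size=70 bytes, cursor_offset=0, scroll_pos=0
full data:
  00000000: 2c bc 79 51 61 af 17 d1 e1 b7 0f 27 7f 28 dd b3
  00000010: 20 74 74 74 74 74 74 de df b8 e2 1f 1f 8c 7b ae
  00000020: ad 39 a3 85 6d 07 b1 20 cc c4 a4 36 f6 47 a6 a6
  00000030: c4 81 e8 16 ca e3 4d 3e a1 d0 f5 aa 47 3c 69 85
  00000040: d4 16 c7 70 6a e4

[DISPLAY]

00000000  2C bc 79 51 61 af 17 d1  e1 b7 0f 27 7f 28 dd b3  |,.yQa......'.(.
00000010  20 74 74 74 74 74 74 de  df b8 e2 1f 1f 8c 7b ae  | tttttt.......{
00000020  ad 39 a3 85 6d 07 b1 20  cc c4 a4 36 f6 47 a6 a6  |.9..m.. ...6.G.
00000030  c4 81 e8 16 ca e3 4d 3e  a1 d0 f5 aa 47 3c 69 85  |......M>....G<i
00000040  d4 16 c7 70 6a e4                                 |...pj.         
                                                                            
                                                                            
                                                                            


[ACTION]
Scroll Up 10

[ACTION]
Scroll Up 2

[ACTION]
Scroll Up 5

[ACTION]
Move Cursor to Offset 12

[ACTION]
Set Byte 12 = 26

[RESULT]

00000000  2c bc 79 51 61 af 17 d1  e1 b7 0f 27 26 28 dd b3  |,.yQa......'&(.
00000010  20 74 74 74 74 74 74 de  df b8 e2 1f 1f 8c 7b ae  | tttttt.......{
00000020  ad 39 a3 85 6d 07 b1 20  cc c4 a4 36 f6 47 a6 a6  |.9..m.. ...6.G.
00000030  c4 81 e8 16 ca e3 4d 3e  a1 d0 f5 aa 47 3c 69 85  |......M>....G<i
00000040  d4 16 c7 70 6a e4                                 |...pj.         
                                                                            
                                                                            
                                                                            


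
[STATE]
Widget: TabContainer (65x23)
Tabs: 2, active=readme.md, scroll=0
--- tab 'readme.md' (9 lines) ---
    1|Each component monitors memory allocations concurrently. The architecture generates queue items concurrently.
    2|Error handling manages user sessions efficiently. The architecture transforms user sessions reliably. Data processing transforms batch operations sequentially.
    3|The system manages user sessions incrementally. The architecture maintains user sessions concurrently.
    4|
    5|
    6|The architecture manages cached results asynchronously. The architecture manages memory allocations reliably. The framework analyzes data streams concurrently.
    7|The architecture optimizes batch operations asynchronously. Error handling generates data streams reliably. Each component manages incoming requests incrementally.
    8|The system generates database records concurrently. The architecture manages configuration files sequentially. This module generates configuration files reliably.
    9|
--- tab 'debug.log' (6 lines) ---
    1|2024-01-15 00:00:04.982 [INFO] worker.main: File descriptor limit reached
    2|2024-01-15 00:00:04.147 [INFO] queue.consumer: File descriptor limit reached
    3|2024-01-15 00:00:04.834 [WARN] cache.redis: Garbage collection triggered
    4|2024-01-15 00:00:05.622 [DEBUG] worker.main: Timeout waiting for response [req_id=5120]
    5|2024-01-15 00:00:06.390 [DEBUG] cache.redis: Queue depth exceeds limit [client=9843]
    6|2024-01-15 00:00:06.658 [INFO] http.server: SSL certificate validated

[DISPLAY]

[readme.md]│ debug.log                                           
─────────────────────────────────────────────────────────────────
Each component monitors memory allocations concurrently. The arch
Error handling manages user sessions efficiently. The architectur
The system manages user sessions incrementally. The architecture 
                                                                 
                                                                 
The architecture manages cached results asynchronously. The archi
The architecture optimizes batch operations asynchronously. Error
The system generates database records concurrently. The architect
                                                                 
                                                                 
                                                                 
                                                                 
                                                                 
                                                                 
                                                                 
                                                                 
                                                                 
                                                                 
                                                                 
                                                                 
                                                                 


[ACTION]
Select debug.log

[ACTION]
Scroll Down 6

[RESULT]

 readme.md │[debug.log]                                          
─────────────────────────────────────────────────────────────────
2024-01-15 00:00:06.658 [INFO] http.server: SSL certificate valid
                                                                 
                                                                 
                                                                 
                                                                 
                                                                 
                                                                 
                                                                 
                                                                 
                                                                 
                                                                 
                                                                 
                                                                 
                                                                 
                                                                 
                                                                 
                                                                 
                                                                 
                                                                 
                                                                 
                                                                 


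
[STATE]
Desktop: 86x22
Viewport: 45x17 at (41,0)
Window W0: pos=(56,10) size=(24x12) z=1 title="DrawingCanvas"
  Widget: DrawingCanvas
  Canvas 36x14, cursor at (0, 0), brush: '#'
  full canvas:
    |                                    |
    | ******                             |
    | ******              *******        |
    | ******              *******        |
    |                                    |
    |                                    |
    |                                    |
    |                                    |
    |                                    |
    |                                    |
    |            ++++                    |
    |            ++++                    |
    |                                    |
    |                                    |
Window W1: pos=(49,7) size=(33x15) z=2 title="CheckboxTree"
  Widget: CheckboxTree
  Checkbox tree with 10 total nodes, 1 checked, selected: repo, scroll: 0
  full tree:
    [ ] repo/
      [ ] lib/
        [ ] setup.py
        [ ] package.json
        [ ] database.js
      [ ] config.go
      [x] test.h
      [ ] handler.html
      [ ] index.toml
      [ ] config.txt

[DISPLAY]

                                             
                                             
                                             
                                             
                                             
                                             
                                             
        ┏━━━━━━━━━━━━━━━━━━━━━━━━━━━━━━━┓    
        ┃ CheckboxTree                  ┃    
        ┠───────────────────────────────┨    
        ┃>[-] repo/                     ┃    
        ┃   [ ] lib/                    ┃    
        ┃     [ ] setup.py              ┃    
        ┃     [ ] package.json          ┃    
        ┃     [ ] database.js           ┃    
        ┃   [ ] config.go               ┃    
        ┃   [x] test.h                  ┃    


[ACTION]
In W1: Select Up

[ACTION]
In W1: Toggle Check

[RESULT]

                                             
                                             
                                             
                                             
                                             
                                             
                                             
        ┏━━━━━━━━━━━━━━━━━━━━━━━━━━━━━━━┓    
        ┃ CheckboxTree                  ┃    
        ┠───────────────────────────────┨    
        ┃>[x] repo/                     ┃    
        ┃   [x] lib/                    ┃    
        ┃     [x] setup.py              ┃    
        ┃     [x] package.json          ┃    
        ┃     [x] database.js           ┃    
        ┃   [x] config.go               ┃    
        ┃   [x] test.h                  ┃    


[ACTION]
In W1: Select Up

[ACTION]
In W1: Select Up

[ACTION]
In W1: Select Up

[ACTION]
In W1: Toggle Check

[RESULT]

                                             
                                             
                                             
                                             
                                             
                                             
                                             
        ┏━━━━━━━━━━━━━━━━━━━━━━━━━━━━━━━┓    
        ┃ CheckboxTree                  ┃    
        ┠───────────────────────────────┨    
        ┃>[ ] repo/                     ┃    
        ┃   [ ] lib/                    ┃    
        ┃     [ ] setup.py              ┃    
        ┃     [ ] package.json          ┃    
        ┃     [ ] database.js           ┃    
        ┃   [ ] config.go               ┃    
        ┃   [ ] test.h                  ┃    


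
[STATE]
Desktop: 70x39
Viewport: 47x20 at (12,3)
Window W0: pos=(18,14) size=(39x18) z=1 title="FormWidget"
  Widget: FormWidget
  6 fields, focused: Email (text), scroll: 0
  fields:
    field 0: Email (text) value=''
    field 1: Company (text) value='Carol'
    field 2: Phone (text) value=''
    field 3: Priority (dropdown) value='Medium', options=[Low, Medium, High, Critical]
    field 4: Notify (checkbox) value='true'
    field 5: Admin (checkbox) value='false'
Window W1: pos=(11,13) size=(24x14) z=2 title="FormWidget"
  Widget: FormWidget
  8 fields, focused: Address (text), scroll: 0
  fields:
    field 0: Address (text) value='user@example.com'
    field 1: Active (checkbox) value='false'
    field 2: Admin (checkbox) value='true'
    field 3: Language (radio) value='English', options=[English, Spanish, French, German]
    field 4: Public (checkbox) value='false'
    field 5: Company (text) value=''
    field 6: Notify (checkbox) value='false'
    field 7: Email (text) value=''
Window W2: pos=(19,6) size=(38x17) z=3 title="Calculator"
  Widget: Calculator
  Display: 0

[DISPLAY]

                                               
                                               
                                               
       ┏━━━━━━━━━━━━━━━━━━━━━━━━━━━━━━━━━━━━┓  
       ┃ Calculator                         ┃  
       ┠────────────────────────────────────┨  
       ┃                                   0┃  
       ┃┌───┬───┬───┬───┐                   ┃  
       ┃│ 7 │ 8 │ 9 │ ÷ │                   ┃  
       ┃├───┼───┼───┼───┤                   ┃  
━━━━━━━┃│ 4 │ 5 │ 6 │ × │                   ┃  
 FormWi┃├───┼───┼───┼───┤                   ┃  
───────┃│ 1 │ 2 │ 3 │ - │                   ┃  
> Addre┃├───┼───┼───┼───┤                   ┃  
  Activ┃│ 0 │ . │ = │ + │                   ┃  
  Admin┃├───┼───┼───┼───┤                   ┃  
  Langu┃│ C │ MC│ MR│ M+│                   ┃  
  Publi┃└───┴───┴───┴───┘                   ┃  
  Compa┃                                    ┃  
  Notif┗━━━━━━━━━━━━━━━━━━━━━━━━━━━━━━━━━━━━┛  


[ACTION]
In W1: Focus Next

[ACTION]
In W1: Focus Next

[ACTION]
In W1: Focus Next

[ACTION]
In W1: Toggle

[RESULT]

                                               
                                               
                                               
       ┏━━━━━━━━━━━━━━━━━━━━━━━━━━━━━━━━━━━━┓  
       ┃ Calculator                         ┃  
       ┠────────────────────────────────────┨  
       ┃                                   0┃  
       ┃┌───┬───┬───┬───┐                   ┃  
       ┃│ 7 │ 8 │ 9 │ ÷ │                   ┃  
       ┃├───┼───┼───┼───┤                   ┃  
━━━━━━━┃│ 4 │ 5 │ 6 │ × │                   ┃  
 FormWi┃├───┼───┼───┼───┤                   ┃  
───────┃│ 1 │ 2 │ 3 │ - │                   ┃  
  Addre┃├───┼───┼───┼───┤                   ┃  
  Activ┃│ 0 │ . │ = │ + │                   ┃  
  Admin┃├───┼───┼───┼───┤                   ┃  
> Langu┃│ C │ MC│ MR│ M+│                   ┃  
  Publi┃└───┴───┴───┴───┘                   ┃  
  Compa┃                                    ┃  
  Notif┗━━━━━━━━━━━━━━━━━━━━━━━━━━━━━━━━━━━━┛  
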